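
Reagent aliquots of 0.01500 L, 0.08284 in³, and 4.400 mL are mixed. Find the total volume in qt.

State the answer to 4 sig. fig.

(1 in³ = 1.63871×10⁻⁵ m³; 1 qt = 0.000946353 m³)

0.02193 qt

0.01500 L × 0.001 = 1.5×10⁻⁵ m³
0.08284 in³ × 1.63871×10⁻⁵ = 1.35751×10⁻⁶ m³
4.400 mL × 10⁻⁶ = 4.4×10⁻⁶ m³
Sum: 1.5×10⁻⁵ + 1.35751×10⁻⁶ + 4.4×10⁻⁶ = 2.07575×10⁻⁵ m³
In qt: 2.07575×10⁻⁵ / 0.000946353 = 0.0219342 qt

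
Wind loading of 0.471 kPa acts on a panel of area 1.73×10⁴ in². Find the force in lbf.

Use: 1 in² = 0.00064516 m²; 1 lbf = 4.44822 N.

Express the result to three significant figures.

1180 lbf

0.471 kPa × 1000 = 471 Pa
1.73×10⁴ in² × 0.00064516 = 11.1613 m²
F = P × A = 471 Pa × 11.1613 m² = 5256.97 N
5256.97 N ÷ (4.44822 N/lbf) = 1181.81 lbf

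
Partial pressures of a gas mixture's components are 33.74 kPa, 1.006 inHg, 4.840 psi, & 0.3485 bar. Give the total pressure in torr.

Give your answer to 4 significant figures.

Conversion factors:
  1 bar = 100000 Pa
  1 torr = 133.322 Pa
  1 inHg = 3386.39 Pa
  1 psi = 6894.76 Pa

790.3 torr

33.74 kPa × 1000 = 33740 Pa
1.006 inHg × 3386.39 = 3406.71 Pa
4.840 psi × 6894.76 = 33370.6 Pa
0.3485 bar × 100000 = 34850 Pa
Combined: 33740 + 3406.71 + 33370.6 + 34850 = 105367 Pa
In torr: 105367 / 133.322 = 790.32 torr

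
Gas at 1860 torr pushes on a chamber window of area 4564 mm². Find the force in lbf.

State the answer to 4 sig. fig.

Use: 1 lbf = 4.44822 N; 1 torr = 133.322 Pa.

254.4 lbf

1860 torr × 133.322 = 247979 Pa
4564 mm² × 10⁻⁶ = 0.004564 m²
F = P × A = 247979 Pa × 0.004564 m² = 1131.78 N
1131.78 N ÷ (4.44822 N/lbf) = 254.434 lbf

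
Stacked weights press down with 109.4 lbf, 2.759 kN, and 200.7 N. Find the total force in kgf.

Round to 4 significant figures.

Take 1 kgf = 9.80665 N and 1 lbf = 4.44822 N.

351.4 kgf

109.4 lbf × 4.44822 = 486.635 N
2.759 kN × 1000 = 2759 N
200.7 N (already N)
Sum: 486.635 + 2759 + 200.7 = 3446.34 N
In kgf: 3446.34 / 9.80665 = 351.429 kgf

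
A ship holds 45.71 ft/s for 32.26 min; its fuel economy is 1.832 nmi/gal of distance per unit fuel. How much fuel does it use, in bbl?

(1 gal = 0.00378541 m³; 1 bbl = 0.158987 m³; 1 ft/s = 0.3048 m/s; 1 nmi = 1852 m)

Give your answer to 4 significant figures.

45.71 ft/s → 13.9324 m/s
32.26 min → 1935.6 s
d = v × t = 13.9324 × 1935.6 = 26967.6 m
1.832 nmi/gal → 896300 m/m³
V = d / (distance per unit fuel) = 26967.6 / 896300 = 0.0300877 m³
In bbl: 0.0300877 / 0.158987 = 0.189246 bbl

0.1892 bbl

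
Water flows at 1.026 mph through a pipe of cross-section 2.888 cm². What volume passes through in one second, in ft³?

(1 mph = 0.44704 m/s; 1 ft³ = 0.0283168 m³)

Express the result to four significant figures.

0.004678 ft³

1.026 mph × 0.44704 = 0.458663 m/s
2.888 cm² × 0.0001 = 2.888×10⁻⁴ m²
V = v × A × t = 0.458663 m/s × 2.888×10⁻⁴ m² × 1 s = 1.32462×10⁻⁴ m³
1.32462×10⁻⁴ m³ ÷ (0.0283168 m³/ft³) = 0.00467786 ft³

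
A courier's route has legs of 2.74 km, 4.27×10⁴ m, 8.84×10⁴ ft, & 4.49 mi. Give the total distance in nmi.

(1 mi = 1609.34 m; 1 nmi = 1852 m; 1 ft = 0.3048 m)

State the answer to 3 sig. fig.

2.74 km × 1000 = 2740 m
4.27×10⁴ m (already m)
8.84×10⁴ ft × 0.3048 = 26944.3 m
4.49 mi × 1609.34 = 7225.94 m
Total: 2740 + 42700 + 26944.3 + 7225.94 = 79610.2 m
In nmi: 79610.2 / 1852 = 42.9861 nmi

43.0 nmi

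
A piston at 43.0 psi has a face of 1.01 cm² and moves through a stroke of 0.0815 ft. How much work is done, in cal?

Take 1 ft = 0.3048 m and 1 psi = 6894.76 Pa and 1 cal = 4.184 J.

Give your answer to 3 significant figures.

43.0 psi → 296475 Pa
1.01 cm² → 1.01×10⁻⁴ m²
F = P × A = 296475 × 1.01×10⁻⁴ = 29.944 N
0.0815 ft → 0.0248412 m
W = F × d = 29.944 × 0.0248412 = 0.743845 J
In cal: 0.743845 / 4.184 = 0.177783 cal

0.178 cal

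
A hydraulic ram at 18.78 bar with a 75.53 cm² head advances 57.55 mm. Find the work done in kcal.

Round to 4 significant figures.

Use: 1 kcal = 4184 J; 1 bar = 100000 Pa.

0.1951 kcal

18.78 bar → 1.878×10⁶ Pa
75.53 cm² → 0.007553 m²
F = P × A = 1.878×10⁶ × 0.007553 = 14184.5 N
57.55 mm → 0.05755 m
W = F × d = 14184.5 × 0.05755 = 816.318 J
In kcal: 816.318 / 4184 = 0.195105 kcal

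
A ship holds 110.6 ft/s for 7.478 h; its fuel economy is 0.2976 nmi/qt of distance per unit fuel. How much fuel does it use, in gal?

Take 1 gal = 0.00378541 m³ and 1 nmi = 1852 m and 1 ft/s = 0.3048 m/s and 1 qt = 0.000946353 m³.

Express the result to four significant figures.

110.6 ft/s → 33.7109 m/s
7.478 h → 26920.8 s
d = v × t = 33.7109 × 26920.8 = 907524 m
0.2976 nmi/qt → 582399 m/m³
V = d / (distance per unit fuel) = 907524 / 582399 = 1.55825 m³
In gal: 1.55825 / 0.00378541 = 411.646 gal

411.6 gal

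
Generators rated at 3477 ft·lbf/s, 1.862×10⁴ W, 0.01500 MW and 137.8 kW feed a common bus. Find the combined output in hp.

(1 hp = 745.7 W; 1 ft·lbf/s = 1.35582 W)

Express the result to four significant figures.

3477 ft·lbf/s × 1.35582 → 4714.19 W
1.862×10⁴ W (already W)
0.01500 MW × 1000000 → 15000 W
137.8 kW × 1000 → 137800 W
Combined: 4714.19 + 18620 + 15000 + 137800 = 176134 W
In hp: 176134 / 745.7 = 236.2 hp

236.2 hp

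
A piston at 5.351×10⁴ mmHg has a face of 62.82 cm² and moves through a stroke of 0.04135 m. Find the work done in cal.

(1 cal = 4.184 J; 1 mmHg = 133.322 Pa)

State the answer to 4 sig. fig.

5.351×10⁴ mmHg → 7.13406×10⁶ Pa
62.82 cm² → 0.006282 m²
F = P × A = 7.13406×10⁶ × 0.006282 = 44816.2 N
W = F × d = 44816.2 × 0.04135 = 1853.15 J
In cal: 1853.15 / 4.184 = 442.913 cal

442.9 cal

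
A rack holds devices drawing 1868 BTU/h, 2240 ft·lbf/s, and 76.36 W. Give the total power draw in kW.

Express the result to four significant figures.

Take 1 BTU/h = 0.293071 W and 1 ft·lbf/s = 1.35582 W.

3.661 kW

1868 BTU/h × 0.293071 → 547.457 W
2240 ft·lbf/s × 1.35582 → 3037.04 W
76.36 W (already W)
Sum: 547.457 + 3037.04 + 76.36 = 3660.86 W
In kW: 3660.86 / 1000 = 3.66086 kW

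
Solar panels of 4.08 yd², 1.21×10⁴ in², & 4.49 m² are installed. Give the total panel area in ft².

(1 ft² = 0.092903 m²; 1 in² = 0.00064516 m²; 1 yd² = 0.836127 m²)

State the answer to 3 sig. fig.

169 ft²

4.08 yd² × 0.836127 → 3.4114 m²
1.21×10⁴ in² × 0.00064516 → 7.80644 m²
4.49 m² (already m²)
Total: 3.4114 + 7.80644 + 4.49 = 15.7078 m²
In ft²: 15.7078 / 0.092903 = 169.077 ft²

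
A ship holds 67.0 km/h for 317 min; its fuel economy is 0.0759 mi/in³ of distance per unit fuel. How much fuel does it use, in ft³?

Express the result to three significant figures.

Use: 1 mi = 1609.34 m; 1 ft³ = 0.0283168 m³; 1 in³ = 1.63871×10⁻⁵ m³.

67.0 km/h → 18.6111 m/s
317 min → 19020 s
d = v × t = 18.6111 × 19020 = 353983 m
0.0759 mi/in³ → 7.45397×10⁶ m/m³
V = d / (distance per unit fuel) = 353983 / 7.45397×10⁶ = 0.0474892 m³
In ft³: 0.0474892 / 0.0283168 = 1.67707 ft³

1.68 ft³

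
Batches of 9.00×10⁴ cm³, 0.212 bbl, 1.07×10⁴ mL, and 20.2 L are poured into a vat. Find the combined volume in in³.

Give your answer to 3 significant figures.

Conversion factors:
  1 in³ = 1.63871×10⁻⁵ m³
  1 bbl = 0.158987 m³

9430 in³

9.00×10⁴ cm³ × 10⁻⁶ = 0.09 m³
0.212 bbl × 0.158987 = 0.0337052 m³
1.07×10⁴ mL × 10⁻⁶ = 0.0107 m³
20.2 L × 0.001 = 0.0202 m³
Combined: 0.09 + 0.0337052 + 0.0107 + 0.0202 = 0.154605 m³
In in³: 0.154605 / 1.63871×10⁻⁵ = 9434.56 in³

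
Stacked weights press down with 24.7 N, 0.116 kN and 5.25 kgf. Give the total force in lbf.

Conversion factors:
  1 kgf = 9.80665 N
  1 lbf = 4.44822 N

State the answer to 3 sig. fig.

43.2 lbf

24.7 N (already N)
0.116 kN × 1000 = 116 N
5.25 kgf × 9.80665 = 51.4849 N
Sum: 24.7 + 116 + 51.4849 = 192.185 N
In lbf: 192.185 / 4.44822 = 43.2049 lbf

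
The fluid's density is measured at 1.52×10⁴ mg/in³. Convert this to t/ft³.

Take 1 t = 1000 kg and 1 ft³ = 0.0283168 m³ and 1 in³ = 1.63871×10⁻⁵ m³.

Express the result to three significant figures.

1.52×10⁴ mg/in³ × 10⁻⁶ kg/mg ÷ 1.63871×10⁻⁵ m³/in³ = 927.559 kg/m³
927.559 kg/m³ ÷ 1000 kg/t × 0.0283168 m³/ft³ = 0.0262655 t/ft³

0.0263 t/ft³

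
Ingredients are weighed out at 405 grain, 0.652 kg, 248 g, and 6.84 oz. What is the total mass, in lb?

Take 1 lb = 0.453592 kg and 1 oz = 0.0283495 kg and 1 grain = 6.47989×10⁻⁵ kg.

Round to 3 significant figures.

2.47 lb

405 grain × 6.47989×10⁻⁵ = 0.0262436 kg
0.652 kg (already kg)
248 g × 0.001 = 0.248 kg
6.84 oz × 0.0283495 = 0.193911 kg
Combined: 0.0262436 + 0.652 + 0.248 + 0.193911 = 1.12015 kg
In lb: 1.12015 / 0.453592 = 2.46951 lb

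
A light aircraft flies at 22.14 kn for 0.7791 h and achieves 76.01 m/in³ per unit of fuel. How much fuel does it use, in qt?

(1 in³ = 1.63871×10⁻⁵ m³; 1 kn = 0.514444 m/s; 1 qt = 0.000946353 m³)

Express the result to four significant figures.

7.278 qt

22.14 kn → 11.3898 m/s
0.7791 h → 2804.76 s
d = v × t = 11.3898 × 2804.76 = 31945.7 m
76.01 m/in³ → 4.6384×10⁶ m/m³
V = d / (distance per unit fuel) = 31945.7 / 4.6384×10⁶ = 0.00688722 m³
In qt: 0.00688722 / 0.000946353 = 7.27764 qt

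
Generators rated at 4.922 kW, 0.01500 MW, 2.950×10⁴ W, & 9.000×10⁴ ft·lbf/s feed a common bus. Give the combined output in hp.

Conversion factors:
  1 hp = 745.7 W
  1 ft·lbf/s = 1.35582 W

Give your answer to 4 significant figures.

4.922 kW × 1000 = 4922 W
0.01500 MW × 1000000 = 15000 W
2.950×10⁴ W (already W)
9.000×10⁴ ft·lbf/s × 1.35582 = 122024 W
Sum: 4922 + 15000 + 29500 + 122024 = 171446 W
In hp: 171446 / 745.7 = 229.913 hp

229.9 hp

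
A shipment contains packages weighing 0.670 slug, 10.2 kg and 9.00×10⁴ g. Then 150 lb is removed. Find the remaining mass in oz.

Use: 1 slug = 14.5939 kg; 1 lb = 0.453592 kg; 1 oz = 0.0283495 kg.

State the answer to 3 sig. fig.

1480 oz

0.670 slug × 14.5939 = 9.77791 kg
10.2 kg (already kg)
9.00×10⁴ g × 0.001 = 90 kg
150 lb × 0.453592 = 68.0388 kg
Sum: 9.77791 + 10.2 + 90 − 68.0388 = 41.9391 kg
In oz: 41.9391 / 0.0283495 = 1479.36 oz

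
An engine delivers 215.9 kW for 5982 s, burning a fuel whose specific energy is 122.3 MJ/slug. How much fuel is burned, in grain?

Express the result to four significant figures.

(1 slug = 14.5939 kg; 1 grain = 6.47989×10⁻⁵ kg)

215.9 kW → 215900 W
E = P × t = 215900 × 5982 = 1.29151×10⁹ J
122.3 MJ/slug → 8.38021×10⁶ J/kg
m = E / e_s = 1.29151×10⁹ / 8.38021×10⁶ = 154.114 kg
In grain: 154.114 / 6.47989×10⁻⁵ = 2.37834×10⁶ grain

2.378×10⁶ grain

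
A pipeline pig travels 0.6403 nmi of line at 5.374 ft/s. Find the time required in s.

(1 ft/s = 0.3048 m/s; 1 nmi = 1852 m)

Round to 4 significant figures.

0.6403 nmi × 1852 = 1185.84 m
5.374 ft/s × 0.3048 = 1.638 m/s
t = d / v = 1185.84 m / 1.638 m/s = 723.956 s

724.0 s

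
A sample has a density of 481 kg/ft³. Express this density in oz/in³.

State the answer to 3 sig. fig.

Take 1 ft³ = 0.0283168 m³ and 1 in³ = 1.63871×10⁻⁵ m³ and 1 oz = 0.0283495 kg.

9.82 oz/in³

481 kg/ft³ ÷ 0.0283168 m³/ft³ = 16986.4 kg/m³
16986.4 kg/m³ ÷ 0.0283495 kg/oz × 1.63871×10⁻⁵ m³/in³ = 9.81879 oz/in³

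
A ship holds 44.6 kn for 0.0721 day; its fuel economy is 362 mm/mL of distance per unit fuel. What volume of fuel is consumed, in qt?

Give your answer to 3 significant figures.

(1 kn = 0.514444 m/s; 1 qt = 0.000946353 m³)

44.6 kn → 22.9442 m/s
0.0721 day → 6229.44 s
d = v × t = 22.9442 × 6229.44 = 142930 m
362 mm/mL → 362000 m/m³
V = d / (distance per unit fuel) = 142930 / 362000 = 0.394834 m³
In qt: 0.394834 / 0.000946353 = 417.216 qt

417 qt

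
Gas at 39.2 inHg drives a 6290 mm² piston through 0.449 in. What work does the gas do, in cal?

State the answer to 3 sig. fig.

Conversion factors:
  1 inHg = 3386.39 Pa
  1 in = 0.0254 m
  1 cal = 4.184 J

2.28 cal

39.2 inHg → 132746 Pa
6290 mm² → 0.00629 m²
F = P × A = 132746 × 0.00629 = 834.972 N
0.449 in → 0.0114046 m
W = F × d = 834.972 × 0.0114046 = 9.52252 J
In cal: 9.52252 / 4.184 = 2.27594 cal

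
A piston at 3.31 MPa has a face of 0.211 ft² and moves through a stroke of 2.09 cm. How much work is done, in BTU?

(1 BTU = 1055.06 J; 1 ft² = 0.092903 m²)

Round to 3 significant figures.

1.29 BTU

3.31 MPa → 3.31×10⁶ Pa
0.211 ft² → 0.0196025 m²
F = P × A = 3.31×10⁶ × 0.0196025 = 64884.3 N
2.09 cm → 0.0209 m
W = F × d = 64884.3 × 0.0209 = 1356.08 J
In BTU: 1356.08 / 1055.06 = 1.28531 BTU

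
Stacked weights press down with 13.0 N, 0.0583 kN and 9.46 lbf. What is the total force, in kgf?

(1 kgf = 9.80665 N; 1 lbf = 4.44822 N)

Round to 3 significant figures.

13.0 N (already N)
0.0583 kN × 1000 = 58.3 N
9.46 lbf × 4.44822 = 42.0802 N
Combined: 13 + 58.3 + 42.0802 = 113.38 N
In kgf: 113.38 / 9.80665 = 11.5615 kgf

11.6 kgf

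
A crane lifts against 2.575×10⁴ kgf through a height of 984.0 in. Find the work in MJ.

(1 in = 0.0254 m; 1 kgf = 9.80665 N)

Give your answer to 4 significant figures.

2.575×10⁴ kgf × 9.80665 → 252521 N
984.0 in × 0.0254 → 24.9936 m
W = F × d = 252521 N × 24.9936 m = 6.31141×10⁶ J
6.31141×10⁶ J ÷ (1000000 J/MJ) = 6.31141 MJ

6.311 MJ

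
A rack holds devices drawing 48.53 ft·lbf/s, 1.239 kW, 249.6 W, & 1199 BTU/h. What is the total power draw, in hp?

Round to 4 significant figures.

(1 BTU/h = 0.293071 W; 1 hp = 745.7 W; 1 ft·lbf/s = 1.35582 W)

48.53 ft·lbf/s × 1.35582 = 65.7979 W
1.239 kW × 1000 = 1239 W
249.6 W (already W)
1199 BTU/h × 0.293071 = 351.392 W
Total: 65.7979 + 1239 + 249.6 + 351.392 = 1905.79 W
In hp: 1905.79 / 745.7 = 2.55571 hp

2.556 hp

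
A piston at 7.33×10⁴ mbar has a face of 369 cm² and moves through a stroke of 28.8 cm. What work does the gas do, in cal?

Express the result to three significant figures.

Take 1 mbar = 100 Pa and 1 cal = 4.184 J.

1.86×10⁴ cal

7.33×10⁴ mbar → 7.33×10⁶ Pa
369 cm² → 0.0369 m²
F = P × A = 7.33×10⁶ × 0.0369 = 270477 N
28.8 cm → 0.288 m
W = F × d = 270477 × 0.288 = 77897.4 J
In cal: 77897.4 / 4.184 = 18617.9 cal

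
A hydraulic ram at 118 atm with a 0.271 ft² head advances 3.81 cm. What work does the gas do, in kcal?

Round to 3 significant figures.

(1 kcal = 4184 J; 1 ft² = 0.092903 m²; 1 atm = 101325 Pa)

118 atm → 1.19564×10⁷ Pa
0.271 ft² → 0.0251767 m²
F = P × A = 1.19564×10⁷ × 0.0251767 = 301023 N
3.81 cm → 0.0381 m
W = F × d = 301023 × 0.0381 = 11469 J
In kcal: 11469 / 4184 = 2.74116 kcal

2.74 kcal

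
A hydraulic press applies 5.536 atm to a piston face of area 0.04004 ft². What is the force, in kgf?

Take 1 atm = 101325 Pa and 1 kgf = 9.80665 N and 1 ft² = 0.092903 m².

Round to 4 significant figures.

212.8 kgf

5.536 atm × 101325 = 560935 Pa
0.04004 ft² × 0.092903 = 0.00371984 m²
F = P × A = 560935 Pa × 0.00371984 m² = 2086.59 N
2086.59 N ÷ (9.80665 N/kgf) = 212.773 kgf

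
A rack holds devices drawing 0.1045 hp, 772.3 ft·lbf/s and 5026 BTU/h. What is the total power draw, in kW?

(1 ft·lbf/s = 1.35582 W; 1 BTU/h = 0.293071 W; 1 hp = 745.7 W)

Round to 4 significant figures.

2.598 kW

0.1045 hp × 745.7 = 77.9256 W
772.3 ft·lbf/s × 1.35582 = 1047.1 W
5026 BTU/h × 0.293071 = 1472.97 W
Combined: 77.9256 + 1047.1 + 1472.97 = 2598 W
In kW: 2598 / 1000 = 2.598 kW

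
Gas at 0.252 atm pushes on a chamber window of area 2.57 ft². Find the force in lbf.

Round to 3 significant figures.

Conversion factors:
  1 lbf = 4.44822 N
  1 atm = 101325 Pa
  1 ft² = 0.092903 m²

1370 lbf

0.252 atm × 101325 → 25533.9 Pa
2.57 ft² × 0.092903 → 0.238761 m²
F = P × A = 25533.9 Pa × 0.238761 m² = 6096.5 N
6096.5 N ÷ (4.44822 N/lbf) = 1370.55 lbf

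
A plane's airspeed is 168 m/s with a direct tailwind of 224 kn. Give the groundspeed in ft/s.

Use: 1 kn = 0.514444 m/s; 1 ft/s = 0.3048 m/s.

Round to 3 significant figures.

929 ft/s

168 m/s (already m/s)
224 kn × 0.514444 → 115.235 m/s
Sum: 168 + 115.235 = 283.235 m/s
In ft/s: 283.235 / 0.3048 = 929.249 ft/s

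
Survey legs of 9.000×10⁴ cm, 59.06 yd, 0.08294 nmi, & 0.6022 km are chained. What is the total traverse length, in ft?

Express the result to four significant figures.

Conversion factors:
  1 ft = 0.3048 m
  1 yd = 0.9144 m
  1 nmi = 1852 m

5610 ft

9.000×10⁴ cm × 0.01 = 900 m
59.06 yd × 0.9144 = 54.0045 m
0.08294 nmi × 1852 = 153.605 m
0.6022 km × 1000 = 602.2 m
Total: 900 + 54.0045 + 153.605 + 602.2 = 1709.81 m
In ft: 1709.81 / 0.3048 = 5609.61 ft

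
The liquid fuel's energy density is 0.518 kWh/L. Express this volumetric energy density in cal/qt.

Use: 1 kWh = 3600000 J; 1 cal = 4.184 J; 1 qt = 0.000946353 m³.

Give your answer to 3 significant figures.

4.22×10⁵ cal/qt

0.518 kWh/L × 3600000 J/kWh ÷ 0.001 m³/L = 1.8648×10⁹ J/m³
1.8648×10⁹ J/m³ ÷ 4.184 J/cal × 0.000946353 m³/qt = 421788 cal/qt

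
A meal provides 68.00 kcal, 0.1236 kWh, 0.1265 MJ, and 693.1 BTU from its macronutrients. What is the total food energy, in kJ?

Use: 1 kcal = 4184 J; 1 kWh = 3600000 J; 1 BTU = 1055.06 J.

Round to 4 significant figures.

1587 kJ

68.00 kcal × 4184 → 284512 J
0.1236 kWh × 3600000 → 444960 J
0.1265 MJ × 1000000 → 126500 J
693.1 BTU × 1055.06 → 731262 J
Combined: 284512 + 444960 + 126500 + 731262 = 1.58723×10⁶ J
In kJ: 1.58723×10⁶ / 1000 = 1587.23 kJ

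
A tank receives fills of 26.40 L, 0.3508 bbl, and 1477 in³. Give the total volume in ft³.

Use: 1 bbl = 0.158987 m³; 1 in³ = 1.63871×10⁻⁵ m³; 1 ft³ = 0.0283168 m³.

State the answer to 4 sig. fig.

26.40 L × 0.001 = 0.0264 m³
0.3508 bbl × 0.158987 = 0.0557726 m³
1477 in³ × 1.63871×10⁻⁵ = 0.0242037 m³
Total: 0.0264 + 0.0557726 + 0.0242037 = 0.106376 m³
In ft³: 0.106376 / 0.0283168 = 3.75664 ft³

3.757 ft³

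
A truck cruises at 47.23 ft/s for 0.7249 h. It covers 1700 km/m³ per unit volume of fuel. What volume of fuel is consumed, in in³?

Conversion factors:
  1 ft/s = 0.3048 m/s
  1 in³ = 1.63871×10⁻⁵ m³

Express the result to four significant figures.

47.23 ft/s → 14.3957 m/s
0.7249 h → 2609.64 s
d = v × t = 14.3957 × 2609.64 = 37567.6 m
1700 km/m³ → 1.7×10⁶ m/m³
V = d / (distance per unit fuel) = 37567.6 / 1.7×10⁶ = 0.0220986 m³
In in³: 0.0220986 / 1.63871×10⁻⁵ = 1348.54 in³

1349 in³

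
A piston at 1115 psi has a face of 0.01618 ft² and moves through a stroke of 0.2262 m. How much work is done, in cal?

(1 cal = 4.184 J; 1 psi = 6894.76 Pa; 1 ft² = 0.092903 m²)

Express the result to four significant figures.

1115 psi → 7.68766×10⁶ Pa
0.01618 ft² → 0.00150317 m²
F = P × A = 7.68766×10⁶ × 0.00150317 = 11555.9 N
W = F × d = 11555.9 × 0.2262 = 2613.94 J
In cal: 2613.94 / 4.184 = 624.747 cal

624.7 cal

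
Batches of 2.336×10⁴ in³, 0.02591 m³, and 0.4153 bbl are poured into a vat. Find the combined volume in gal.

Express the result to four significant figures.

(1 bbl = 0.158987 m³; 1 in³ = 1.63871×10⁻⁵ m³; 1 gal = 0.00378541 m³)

2.336×10⁴ in³ × 1.63871×10⁻⁵ = 0.382803 m³
0.02591 m³ (already m³)
0.4153 bbl × 0.158987 = 0.0660273 m³
Combined: 0.382803 + 0.02591 + 0.0660273 = 0.47474 m³
In gal: 0.47474 / 0.00378541 = 125.413 gal

125.4 gal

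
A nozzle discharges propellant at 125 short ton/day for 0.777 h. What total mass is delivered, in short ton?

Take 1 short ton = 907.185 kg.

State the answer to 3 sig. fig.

4.05 short ton

125 short ton/day → 1.31248 kg/s
0.777 h → 2797.2 s
m = ṁ × t = 1.31248 × 2797.2 = 3671.27 kg
In short ton: 3671.27 / 907.185 = 4.04688 short ton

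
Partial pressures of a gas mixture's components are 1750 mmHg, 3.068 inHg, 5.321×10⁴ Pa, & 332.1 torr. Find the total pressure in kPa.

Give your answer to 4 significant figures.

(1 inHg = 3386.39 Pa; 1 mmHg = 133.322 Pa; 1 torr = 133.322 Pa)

1750 mmHg × 133.322 → 233314 Pa
3.068 inHg × 3386.39 → 10389.4 Pa
5.321×10⁴ Pa (already Pa)
332.1 torr × 133.322 → 44276.2 Pa
Total: 233314 + 10389.4 + 53210 + 44276.2 = 341190 Pa
In kPa: 341190 / 1000 = 341.19 kPa

341.2 kPa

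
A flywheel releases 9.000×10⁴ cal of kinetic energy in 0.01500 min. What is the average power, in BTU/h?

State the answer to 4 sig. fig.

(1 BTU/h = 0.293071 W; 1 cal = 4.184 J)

1.428×10⁶ BTU/h

9.000×10⁴ cal × 4.184 → 376560 J
0.01500 min × 60 → 0.9 s
P = E / t = 376560 J / 0.9 s = 418400 W
418400 W ÷ (0.293071 W/BTU/h) = 1.42764×10⁶ BTU/h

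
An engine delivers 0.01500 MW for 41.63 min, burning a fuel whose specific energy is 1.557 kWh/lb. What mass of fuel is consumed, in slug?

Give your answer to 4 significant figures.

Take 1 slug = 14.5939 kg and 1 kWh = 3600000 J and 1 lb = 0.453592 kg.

0.01500 MW → 15000 W
41.63 min → 2497.8 s
E = P × t = 15000 × 2497.8 = 3.7467×10⁷ J
1.557 kWh/lb → 1.23574×10⁷ J/kg
m = E / e_s = 3.7467×10⁷ / 1.23574×10⁷ = 3.03195 kg
In slug: 3.03195 / 14.5939 = 0.207755 slug

0.2078 slug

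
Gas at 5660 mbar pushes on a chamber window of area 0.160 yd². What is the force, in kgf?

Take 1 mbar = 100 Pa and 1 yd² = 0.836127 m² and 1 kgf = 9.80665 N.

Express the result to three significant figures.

5660 mbar × 100 = 566000 Pa
0.160 yd² × 0.836127 = 0.13378 m²
F = P × A = 566000 Pa × 0.13378 m² = 75719.5 N
75719.5 N ÷ (9.80665 N/kgf) = 7721.24 kgf

7720 kgf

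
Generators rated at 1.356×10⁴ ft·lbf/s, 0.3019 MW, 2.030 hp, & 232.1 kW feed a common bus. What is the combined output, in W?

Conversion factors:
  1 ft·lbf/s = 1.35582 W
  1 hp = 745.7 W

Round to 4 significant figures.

5.539×10⁵ W

1.356×10⁴ ft·lbf/s × 1.35582 = 18384.9 W
0.3019 MW × 1000000 = 301900 W
2.030 hp × 745.7 = 1513.77 W
232.1 kW × 1000 = 232100 W
Combined: 18384.9 + 301900 + 1513.77 + 232100 = 553899 W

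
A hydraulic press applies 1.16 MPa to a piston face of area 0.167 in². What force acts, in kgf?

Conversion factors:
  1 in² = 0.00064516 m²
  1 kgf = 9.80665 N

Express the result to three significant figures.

1.16 MPa × 1000000 → 1.16×10⁶ Pa
0.167 in² × 0.00064516 → 1.07742×10⁻⁴ m²
F = P × A = 1.16×10⁶ Pa × 1.07742×10⁻⁴ m² = 124.981 N
124.981 N ÷ (9.80665 N/kgf) = 12.7445 kgf

12.7 kgf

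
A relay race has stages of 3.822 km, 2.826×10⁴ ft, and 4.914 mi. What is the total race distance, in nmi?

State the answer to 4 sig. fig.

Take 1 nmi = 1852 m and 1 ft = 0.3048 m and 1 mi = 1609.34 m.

10.98 nmi

3.822 km × 1000 = 3822 m
2.826×10⁴ ft × 0.3048 = 8613.65 m
4.914 mi × 1609.34 = 7908.3 m
Sum: 3822 + 8613.65 + 7908.3 = 20344 m
In nmi: 20344 / 1852 = 10.9849 nmi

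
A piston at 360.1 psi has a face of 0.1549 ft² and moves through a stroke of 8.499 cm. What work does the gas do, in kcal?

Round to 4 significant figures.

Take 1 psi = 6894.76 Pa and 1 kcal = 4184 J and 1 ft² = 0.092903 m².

360.1 psi → 2.4828×10⁶ Pa
0.1549 ft² → 0.0143907 m²
F = P × A = 2.4828×10⁶ × 0.0143907 = 35729.2 N
8.499 cm → 0.08499 m
W = F × d = 35729.2 × 0.08499 = 3036.62 J
In kcal: 3036.62 / 4184 = 0.72577 kcal

0.7258 kcal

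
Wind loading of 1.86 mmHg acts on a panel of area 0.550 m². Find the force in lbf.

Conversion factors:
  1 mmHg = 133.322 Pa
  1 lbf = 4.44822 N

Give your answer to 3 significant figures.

30.7 lbf

1.86 mmHg × 133.322 = 247.979 Pa
F = P × A = 247.979 Pa × 0.55 m² = 136.388 N
136.388 N ÷ (4.44822 N/lbf) = 30.6613 lbf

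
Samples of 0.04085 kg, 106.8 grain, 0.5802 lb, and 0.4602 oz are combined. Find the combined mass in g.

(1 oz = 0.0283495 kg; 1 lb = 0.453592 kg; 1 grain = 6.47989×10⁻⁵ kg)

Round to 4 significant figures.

324.0 g

0.04085 kg (already kg)
106.8 grain × 6.47989×10⁻⁵ = 0.00692052 kg
0.5802 lb × 0.453592 = 0.263174 kg
0.4602 oz × 0.0283495 = 0.0130464 kg
Total: 0.04085 + 0.00692052 + 0.263174 + 0.0130464 = 0.323991 kg
In g: 0.323991 / 0.001 = 323.991 g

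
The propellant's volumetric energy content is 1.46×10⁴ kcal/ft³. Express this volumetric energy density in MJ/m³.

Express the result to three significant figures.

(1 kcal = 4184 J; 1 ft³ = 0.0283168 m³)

2160 MJ/m³

1.46×10⁴ kcal/ft³ × 4184 J/kcal ÷ 0.0283168 m³/ft³ = 2.15725×10⁹ J/m³
2.15725×10⁹ J/m³ ÷ 1000000 J/MJ = 2157.25 MJ/m³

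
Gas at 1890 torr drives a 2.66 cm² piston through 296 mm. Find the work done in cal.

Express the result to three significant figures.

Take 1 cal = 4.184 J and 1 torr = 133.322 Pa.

4.74 cal

1890 torr → 251979 Pa
2.66 cm² → 2.66×10⁻⁴ m²
F = P × A = 251979 × 2.66×10⁻⁴ = 67.0264 N
296 mm → 0.296 m
W = F × d = 67.0264 × 0.296 = 19.8398 J
In cal: 19.8398 / 4.184 = 4.74183 cal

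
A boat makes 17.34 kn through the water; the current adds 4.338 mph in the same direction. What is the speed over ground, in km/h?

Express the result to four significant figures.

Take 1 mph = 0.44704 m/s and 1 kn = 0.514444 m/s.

17.34 kn × 0.514444 → 8.92046 m/s
4.338 mph × 0.44704 → 1.93926 m/s
Total: 8.92046 + 1.93926 = 10.8597 m/s
In km/h: 10.8597 / (1/3.6) = 39.0949 km/h

39.09 km/h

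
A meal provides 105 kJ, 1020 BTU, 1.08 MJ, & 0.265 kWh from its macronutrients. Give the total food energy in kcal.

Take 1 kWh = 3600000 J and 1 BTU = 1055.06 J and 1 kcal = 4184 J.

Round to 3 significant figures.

768 kcal

105 kJ × 1000 → 105000 J
1020 BTU × 1055.06 → 1.07616×10⁶ J
1.08 MJ × 1000000 → 1.08×10⁶ J
0.265 kWh × 3600000 → 954000 J
Combined: 105000 + 1.07616×10⁶ + 1.08×10⁶ + 954000 = 3.21516×10⁶ J
In kcal: 3.21516×10⁶ / 4184 = 768.442 kcal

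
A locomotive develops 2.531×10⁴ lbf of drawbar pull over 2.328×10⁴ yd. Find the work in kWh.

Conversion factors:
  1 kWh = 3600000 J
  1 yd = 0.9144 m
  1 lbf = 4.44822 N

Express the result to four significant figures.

2.531×10⁴ lbf × 4.44822 → 112584 N
2.328×10⁴ yd × 0.9144 → 21287.2 m
W = F × d = 112584 N × 21287.2 m = 2.3966×10⁹ J
2.3966×10⁹ J ÷ (3600000 J/kWh) = 665.722 kWh

665.7 kWh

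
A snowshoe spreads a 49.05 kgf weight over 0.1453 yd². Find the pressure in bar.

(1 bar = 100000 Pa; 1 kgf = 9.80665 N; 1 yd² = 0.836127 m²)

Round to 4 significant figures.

49.05 kgf × 9.80665 → 481.016 N
0.1453 yd² × 0.836127 → 0.121489 m²
P = F / A = 481.016 N / 0.121489 m² = 3959.34 Pa
3959.34 Pa ÷ (100000 Pa/bar) = 0.0395934 bar

0.03959 bar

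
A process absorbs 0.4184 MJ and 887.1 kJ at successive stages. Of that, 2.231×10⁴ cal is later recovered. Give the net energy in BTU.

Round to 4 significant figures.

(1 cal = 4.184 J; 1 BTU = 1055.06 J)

0.4184 MJ × 1000000 = 418400 J
887.1 kJ × 1000 = 887100 J
2.231×10⁴ cal × 4.184 = 93345 J
Result: 418400 + 887100 − 93345 = 1.21216×10⁶ J
In BTU: 1.21216×10⁶ / 1055.06 = 1148.9 BTU

1149 BTU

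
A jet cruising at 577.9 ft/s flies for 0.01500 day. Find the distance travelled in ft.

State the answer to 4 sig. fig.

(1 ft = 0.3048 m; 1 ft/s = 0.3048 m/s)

7.490×10⁵ ft

577.9 ft/s × 0.3048 = 176.144 m/s
0.01500 day × 86400 = 1296 s
d = v × t = 176.144 m/s × 1296 s = 228283 m
228283 m ÷ (0.3048 m/ft) = 748960 ft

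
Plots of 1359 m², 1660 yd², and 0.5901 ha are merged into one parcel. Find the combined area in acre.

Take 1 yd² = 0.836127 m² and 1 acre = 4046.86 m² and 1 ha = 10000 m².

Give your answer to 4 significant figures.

2.137 acre

1359 m² (already m²)
1660 yd² × 0.836127 → 1387.97 m²
0.5901 ha × 10000 → 5901 m²
Combined: 1359 + 1387.97 + 5901 = 8647.97 m²
In acre: 8647.97 / 4046.86 = 2.13696 acre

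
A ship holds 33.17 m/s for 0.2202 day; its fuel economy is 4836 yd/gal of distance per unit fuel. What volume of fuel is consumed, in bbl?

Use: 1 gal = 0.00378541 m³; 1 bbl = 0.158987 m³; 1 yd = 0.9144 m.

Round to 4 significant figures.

0.2202 day → 19025.3 s
d = v × t = 33.17 × 19025.3 = 631069 m
4836 yd/gal → 1.16818×10⁶ m/m³
V = d / (distance per unit fuel) = 631069 / 1.16818×10⁶ = 0.540216 m³
In bbl: 0.540216 / 0.158987 = 3.39786 bbl

3.398 bbl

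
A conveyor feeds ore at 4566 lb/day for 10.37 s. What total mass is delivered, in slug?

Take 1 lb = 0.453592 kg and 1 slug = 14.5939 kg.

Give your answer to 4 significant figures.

4566 lb/day → 0.0239711 kg/s
m = ṁ × t = 0.0239711 × 10.37 = 0.24858 kg
In slug: 0.24858 / 14.5939 = 0.0170331 slug

0.01703 slug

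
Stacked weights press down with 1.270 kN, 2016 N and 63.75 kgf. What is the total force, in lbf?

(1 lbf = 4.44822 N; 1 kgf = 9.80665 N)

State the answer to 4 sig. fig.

1.270 kN × 1000 = 1270 N
2016 N (already N)
63.75 kgf × 9.80665 = 625.174 N
Sum: 1270 + 2016 + 625.174 = 3911.17 N
In lbf: 3911.17 / 4.44822 = 879.266 lbf

879.3 lbf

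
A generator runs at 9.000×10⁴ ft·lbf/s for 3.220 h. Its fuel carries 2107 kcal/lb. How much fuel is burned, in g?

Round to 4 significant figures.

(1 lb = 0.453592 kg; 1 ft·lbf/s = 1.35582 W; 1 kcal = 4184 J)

7.278×10⁴ g

9.000×10⁴ ft·lbf/s → 122024 W
3.220 h → 11592 s
E = P × t = 122024 × 11592 = 1.4145×10⁹ J
2107 kcal/lb → 1.94353×10⁷ J/kg
m = E / e_s = 1.4145×10⁹ / 1.94353×10⁷ = 72.7799 kg
In g: 72.7799 / 0.001 = 72779.9 g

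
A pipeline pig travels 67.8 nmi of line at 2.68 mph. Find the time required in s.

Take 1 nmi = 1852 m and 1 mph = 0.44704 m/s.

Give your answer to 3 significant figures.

67.8 nmi × 1852 = 125566 m
2.68 mph × 0.44704 = 1.19807 m/s
t = d / v = 125566 m / 1.19807 m/s = 104807 s

1.05×10⁵ s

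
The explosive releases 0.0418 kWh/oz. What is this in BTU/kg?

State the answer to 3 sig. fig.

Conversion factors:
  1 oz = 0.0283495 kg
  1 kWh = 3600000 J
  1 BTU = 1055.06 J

5030 BTU/kg

0.0418 kWh/oz × 3600000 J/kWh ÷ 0.0283495 kg/oz = 5.30803×10⁶ J/kg
5.30803×10⁶ J/kg ÷ 1055.06 J/BTU = 5031.02 BTU/kg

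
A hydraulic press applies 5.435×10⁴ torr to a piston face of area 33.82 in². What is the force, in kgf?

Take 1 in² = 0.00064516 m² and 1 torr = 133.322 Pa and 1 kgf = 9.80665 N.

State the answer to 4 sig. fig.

5.435×10⁴ torr × 133.322 → 7.24605×10⁶ Pa
33.82 in² × 0.00064516 → 0.0218193 m²
F = P × A = 7.24605×10⁶ Pa × 0.0218193 m² = 158104 N
158104 N ÷ (9.80665 N/kgf) = 16122.1 kgf

1.612×10⁴ kgf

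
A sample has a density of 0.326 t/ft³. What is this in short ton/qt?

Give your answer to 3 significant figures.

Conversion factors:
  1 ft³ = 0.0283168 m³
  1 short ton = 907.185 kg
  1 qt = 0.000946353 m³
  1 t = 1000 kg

0.0120 short ton/qt

0.326 t/ft³ × 1000 kg/t ÷ 0.0283168 m³/ft³ = 11512.6 kg/m³
11512.6 kg/m³ ÷ 907.185 kg/short ton × 0.000946353 m³/qt = 0.0120097 short ton/qt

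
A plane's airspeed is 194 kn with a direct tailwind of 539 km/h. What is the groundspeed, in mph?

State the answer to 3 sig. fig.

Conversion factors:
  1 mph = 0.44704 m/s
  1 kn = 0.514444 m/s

558 mph

194 kn × 0.514444 → 99.8021 m/s
539 km/h × (1/3.6) → 149.722 m/s
Sum: 99.8021 + 149.722 = 249.524 m/s
In mph: 249.524 / 0.44704 = 558.169 mph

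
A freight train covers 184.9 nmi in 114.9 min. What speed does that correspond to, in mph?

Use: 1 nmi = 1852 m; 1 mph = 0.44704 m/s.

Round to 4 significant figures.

111.1 mph

184.9 nmi × 1852 → 342435 m
114.9 min × 60 → 6894 s
v = d / t = 342435 m / 6894 s = 49.6715 m/s
49.6715 m/s ÷ (0.44704 m/s/mph) = 111.112 mph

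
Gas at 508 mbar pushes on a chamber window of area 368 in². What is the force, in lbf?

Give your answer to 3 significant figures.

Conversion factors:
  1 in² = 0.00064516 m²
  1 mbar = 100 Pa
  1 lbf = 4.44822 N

508 mbar × 100 → 50800 Pa
368 in² × 0.00064516 → 0.237419 m²
F = P × A = 50800 Pa × 0.237419 m² = 12060.9 N
12060.9 N ÷ (4.44822 N/lbf) = 2711.4 lbf

2710 lbf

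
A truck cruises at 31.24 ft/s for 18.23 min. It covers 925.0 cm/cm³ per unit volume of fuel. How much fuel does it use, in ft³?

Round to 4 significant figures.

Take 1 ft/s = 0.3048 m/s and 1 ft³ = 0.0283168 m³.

31.24 ft/s → 9.52195 m/s
18.23 min → 1093.8 s
d = v × t = 9.52195 × 1093.8 = 10415.1 m
925.0 cm/cm³ → 9.25×10⁶ m/m³
V = d / (distance per unit fuel) = 10415.1 / 9.25×10⁶ = 0.00112596 m³
In ft³: 0.00112596 / 0.0283168 = 0.039763 ft³

0.03976 ft³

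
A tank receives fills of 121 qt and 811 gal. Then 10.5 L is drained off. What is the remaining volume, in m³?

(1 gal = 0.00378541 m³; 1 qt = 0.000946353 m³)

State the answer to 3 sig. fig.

3.17 m³

121 qt × 0.000946353 = 0.114509 m³
811 gal × 0.00378541 = 3.06997 m³
10.5 L × 0.001 = 0.0105 m³
Result: 0.114509 + 3.06997 − 0.0105 = 3.17398 m³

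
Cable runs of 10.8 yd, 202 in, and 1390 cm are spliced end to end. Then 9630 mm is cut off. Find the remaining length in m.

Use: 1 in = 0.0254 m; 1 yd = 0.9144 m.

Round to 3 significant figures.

10.8 yd × 0.9144 = 9.87552 m
202 in × 0.0254 = 5.1308 m
1390 cm × 0.01 = 13.9 m
9630 mm × 0.001 = 9.63 m
Sum: 9.87552 + 5.1308 + 13.9 − 9.63 = 19.2763 m

19.3 m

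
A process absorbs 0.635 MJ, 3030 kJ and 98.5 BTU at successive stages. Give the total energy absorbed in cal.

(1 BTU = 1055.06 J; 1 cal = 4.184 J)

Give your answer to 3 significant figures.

0.635 MJ × 1000000 = 635000 J
3030 kJ × 1000 = 3.03×10⁶ J
98.5 BTU × 1055.06 = 103923 J
Total: 635000 + 3.03×10⁶ + 103923 = 3.76892×10⁶ J
In cal: 3.76892×10⁶ / 4.184 = 900793 cal

9.01×10⁵ cal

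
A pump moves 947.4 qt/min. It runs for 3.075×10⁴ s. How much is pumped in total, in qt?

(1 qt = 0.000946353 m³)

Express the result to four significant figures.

4.855×10⁵ qt

947.4 qt/min → 0.0149429 m³/s
V = Q × t = 0.0149429 × 30750 = 459.494 m³
In qt: 459.494 / 0.000946353 = 485542 qt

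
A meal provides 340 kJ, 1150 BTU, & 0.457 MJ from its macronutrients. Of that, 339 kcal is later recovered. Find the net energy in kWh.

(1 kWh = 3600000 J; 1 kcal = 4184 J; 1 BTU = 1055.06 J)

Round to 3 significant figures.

0.164 kWh

340 kJ × 1000 → 340000 J
1150 BTU × 1055.06 → 1.21332×10⁶ J
0.457 MJ × 1000000 → 457000 J
339 kcal × 4184 → 1.41838×10⁶ J
Result: 340000 + 1.21332×10⁶ + 457000 − 1.41838×10⁶ = 591940 J
In kWh: 591940 / 3600000 = 0.164428 kWh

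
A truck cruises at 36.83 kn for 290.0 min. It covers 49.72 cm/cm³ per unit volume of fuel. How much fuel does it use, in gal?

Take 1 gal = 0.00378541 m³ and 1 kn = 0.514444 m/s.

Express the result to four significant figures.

175.2 gal

36.83 kn → 18.947 m/s
290.0 min → 17400 s
d = v × t = 18.947 × 17400 = 329678 m
49.72 cm/cm³ → 497200 m/m³
V = d / (distance per unit fuel) = 329678 / 497200 = 0.663069 m³
In gal: 0.663069 / 0.00378541 = 175.164 gal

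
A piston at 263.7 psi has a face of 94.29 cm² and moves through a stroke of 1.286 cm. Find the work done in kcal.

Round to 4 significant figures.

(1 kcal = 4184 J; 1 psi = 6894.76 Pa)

0.05269 kcal

263.7 psi → 1.81815×10⁶ Pa
94.29 cm² → 0.009429 m²
F = P × A = 1.81815×10⁶ × 0.009429 = 17143.3 N
1.286 cm → 0.01286 m
W = F × d = 17143.3 × 0.01286 = 220.463 J
In kcal: 220.463 / 4184 = 0.0526919 kcal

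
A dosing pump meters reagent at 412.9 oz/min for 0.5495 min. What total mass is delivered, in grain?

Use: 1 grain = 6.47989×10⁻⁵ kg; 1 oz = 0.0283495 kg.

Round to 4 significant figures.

412.9 oz/min → 0.195092 kg/s
0.5495 min → 32.97 s
m = ṁ × t = 0.195092 × 32.97 = 6.43218 kg
In grain: 6.43218 / 6.47989×10⁻⁵ = 99263.7 grain

9.926×10⁴ grain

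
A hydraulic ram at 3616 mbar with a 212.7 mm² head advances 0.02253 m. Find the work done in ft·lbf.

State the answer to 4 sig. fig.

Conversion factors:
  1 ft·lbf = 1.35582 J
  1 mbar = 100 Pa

3616 mbar → 361600 Pa
212.7 mm² → 2.127×10⁻⁴ m²
F = P × A = 361600 × 2.127×10⁻⁴ = 76.9123 N
W = F × d = 76.9123 × 0.02253 = 1.73283 J
In ft·lbf: 1.73283 / 1.35582 = 1.27807 ft·lbf

1.278 ft·lbf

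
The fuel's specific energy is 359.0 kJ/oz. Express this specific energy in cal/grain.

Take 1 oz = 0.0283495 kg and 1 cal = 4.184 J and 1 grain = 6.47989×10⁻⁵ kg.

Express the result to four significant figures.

196.1 cal/grain

359.0 kJ/oz × 1000 J/kJ ÷ 0.0283495 kg/oz = 1.26634×10⁷ J/kg
1.26634×10⁷ J/kg ÷ 4.184 J/cal × 6.47989×10⁻⁵ kg/grain = 196.122 cal/grain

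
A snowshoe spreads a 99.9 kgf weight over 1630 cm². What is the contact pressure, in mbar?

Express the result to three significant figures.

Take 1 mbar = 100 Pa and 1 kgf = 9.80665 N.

60.1 mbar

99.9 kgf × 9.80665 → 979.684 N
1630 cm² × 0.0001 → 0.163 m²
P = F / A = 979.684 N / 0.163 m² = 6010.33 Pa
6010.33 Pa ÷ (100 Pa/mbar) = 60.1033 mbar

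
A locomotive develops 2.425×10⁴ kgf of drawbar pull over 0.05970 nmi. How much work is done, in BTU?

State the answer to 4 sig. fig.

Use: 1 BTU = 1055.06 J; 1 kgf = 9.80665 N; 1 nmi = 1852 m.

2.425×10⁴ kgf × 9.80665 = 237811 N
0.05970 nmi × 1852 = 110.564 m
W = F × d = 237811 N × 110.564 m = 2.62933×10⁷ J
2.62933×10⁷ J ÷ (1055.06 J/BTU) = 24921.1 BTU

2.492×10⁴ BTU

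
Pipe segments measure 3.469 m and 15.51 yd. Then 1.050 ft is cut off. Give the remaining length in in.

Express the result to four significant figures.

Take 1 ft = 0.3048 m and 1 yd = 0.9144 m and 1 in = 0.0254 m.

682.3 in

3.469 m (already m)
15.51 yd × 0.9144 → 14.1823 m
1.050 ft × 0.3048 → 0.32004 m
Net: 3.469 + 14.1823 − 0.32004 = 17.3313 m
In in: 17.3313 / 0.0254 = 682.335 in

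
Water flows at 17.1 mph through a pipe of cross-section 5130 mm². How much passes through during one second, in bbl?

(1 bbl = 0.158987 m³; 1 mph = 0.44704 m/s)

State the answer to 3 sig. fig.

17.1 mph × 0.44704 = 7.64438 m/s
5130 mm² × 10⁻⁶ = 0.00513 m²
V = v × A × t = 7.64438 m/s × 0.00513 m² × 1 s = 0.0392157 m³
0.0392157 m³ ÷ (0.158987 m³/bbl) = 0.24666 bbl

0.247 bbl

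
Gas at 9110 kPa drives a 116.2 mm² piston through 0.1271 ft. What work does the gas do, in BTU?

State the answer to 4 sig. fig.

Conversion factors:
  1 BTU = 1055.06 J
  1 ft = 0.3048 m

9110 kPa → 9.11×10⁶ Pa
116.2 mm² → 1.162×10⁻⁴ m²
F = P × A = 9.11×10⁶ × 1.162×10⁻⁴ = 1058.58 N
0.1271 ft → 0.0387401 m
W = F × d = 1058.58 × 0.0387401 = 41.0095 J
In BTU: 41.0095 / 1055.06 = 0.0388694 BTU

0.03887 BTU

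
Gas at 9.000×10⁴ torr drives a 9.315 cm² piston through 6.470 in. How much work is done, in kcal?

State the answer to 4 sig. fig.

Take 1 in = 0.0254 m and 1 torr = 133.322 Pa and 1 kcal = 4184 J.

0.4390 kcal

9.000×10⁴ torr → 1.1999×10⁷ Pa
9.315 cm² → 9.315×10⁻⁴ m²
F = P × A = 1.1999×10⁷ × 9.315×10⁻⁴ = 11177.1 N
6.470 in → 0.164338 m
W = F × d = 11177.1 × 0.164338 = 1836.82 J
In kcal: 1836.82 / 4184 = 0.439011 kcal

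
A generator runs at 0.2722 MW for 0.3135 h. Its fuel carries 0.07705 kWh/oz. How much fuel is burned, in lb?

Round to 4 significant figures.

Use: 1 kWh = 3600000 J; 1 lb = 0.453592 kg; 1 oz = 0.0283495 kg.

69.22 lb

0.2722 MW → 272200 W
0.3135 h → 1128.6 s
E = P × t = 272200 × 1128.6 = 3.07205×10⁸ J
0.07705 kWh/oz → 9.7843×10⁶ J/kg
m = E / e_s = 3.07205×10⁸ / 9.7843×10⁶ = 31.3977 kg
In lb: 31.3977 / 0.453592 = 69.2201 lb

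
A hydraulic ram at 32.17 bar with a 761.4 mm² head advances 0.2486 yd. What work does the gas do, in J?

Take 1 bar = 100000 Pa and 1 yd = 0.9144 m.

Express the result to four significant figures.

556.8 J

32.17 bar → 3.217×10⁶ Pa
761.4 mm² → 7.614×10⁻⁴ m²
F = P × A = 3.217×10⁶ × 7.614×10⁻⁴ = 2449.42 N
0.2486 yd → 0.22732 m
W = F × d = 2449.42 × 0.22732 = 556.802 J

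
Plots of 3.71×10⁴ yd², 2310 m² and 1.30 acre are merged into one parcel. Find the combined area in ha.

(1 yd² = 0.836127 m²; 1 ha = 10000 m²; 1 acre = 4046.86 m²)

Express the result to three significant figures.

3.71×10⁴ yd² × 0.836127 → 31020.3 m²
2310 m² (already m²)
1.30 acre × 4046.86 → 5260.92 m²
Sum: 31020.3 + 2310 + 5260.92 = 38591.2 m²
In ha: 38591.2 / 10000 = 3.85912 ha

3.86 ha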